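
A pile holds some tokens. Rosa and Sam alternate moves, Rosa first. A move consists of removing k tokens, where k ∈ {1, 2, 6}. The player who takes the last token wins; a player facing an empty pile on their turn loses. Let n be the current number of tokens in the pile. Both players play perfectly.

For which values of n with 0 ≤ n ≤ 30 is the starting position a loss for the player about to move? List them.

Compute win/loss labels from the base case upward. A position with no move is L. Any other position is W if it can reach an L in one move, else L.
n=0: no move → L
n=1: reaches L-position 0 → W
n=2: reaches L-position 0 → W
n=3: only reaches 2(W), 1(W), all W → L
n=4: reaches L-position 3 → W
n=5: reaches L-position 3 → W
n=6: reaches L-position 0 → W
n=7: only reaches 6(W), 5(W), 1(W), all W → L
n=8: reaches L-position 7 → W
n=9: reaches L-position 7 → W
n=10: only reaches 9(W), 8(W), 4(W), all W → L
n=11: reaches L-position 10 → W
n=12: reaches L-position 10 → W
n=13: reaches L-position 7 → W
n=14: only reaches 13(W), 12(W), 8(W), all W → L
n=15: reaches L-position 14 → W
n=16: reaches L-position 14 → W
n=17: only reaches 16(W), 15(W), 11(W), all W → L
n=18: reaches L-position 17 → W
n=19: reaches L-position 17 → W
n=20: reaches L-position 14 → W
n=21: only reaches 20(W), 19(W), 15(W), all W → L
n=22: reaches L-position 21 → W
n=23: reaches L-position 21 → W
n=24: only reaches 23(W), 22(W), 18(W), all W → L
n=25: reaches L-position 24 → W
n=26: reaches L-position 24 → W
n=27: reaches L-position 21 → W
n=28: only reaches 27(W), 26(W), 22(W), all W → L
n=29: reaches L-position 28 → W
n=30: reaches L-position 28 → W
The losing starting values of n are exactly the entries labelled L in this table (9 of them).

0, 3, 7, 10, 14, 17, 21, 24, 28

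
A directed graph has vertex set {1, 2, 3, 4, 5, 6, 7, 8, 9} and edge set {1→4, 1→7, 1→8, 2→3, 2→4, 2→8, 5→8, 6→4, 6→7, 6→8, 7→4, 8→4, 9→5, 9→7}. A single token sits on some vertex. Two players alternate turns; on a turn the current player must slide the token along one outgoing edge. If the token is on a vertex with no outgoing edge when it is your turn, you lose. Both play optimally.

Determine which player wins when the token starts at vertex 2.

Positions with no move are L. A position that does have a move is losing for the player to move precisely when every available move leads to a winning position for the opponent. Fill in the labels:
Every edge goes from a vertex to one that appears earlier in the order 4, 3, 8, 2, 5, 7, 1, 6, 9, so processing vertices in that order labels each vertex after all of its successors.
4: no outgoing edge → L
3: no outgoing edge → L
8: →4(L), so W
2: →3(L), so W
5: →8(W) only, which is W, so L
7: →4(L), so W
1: →4(L), so W
6: →4(L), so W
9: →5(L), so W
The starting position 2 is W: the player to move should move to 3, handing over an L position.

The first player wins.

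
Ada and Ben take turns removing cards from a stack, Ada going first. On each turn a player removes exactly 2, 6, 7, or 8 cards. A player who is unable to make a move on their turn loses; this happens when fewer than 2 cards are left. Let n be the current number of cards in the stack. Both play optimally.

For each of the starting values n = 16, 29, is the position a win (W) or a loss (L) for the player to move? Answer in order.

Compute win/loss labels from the base case upward. A position with no move is L. Any other position is W if it can reach an L in one move, else L.
n=0: no move → L
n=1: no move → L
n=2: →0(L), so W
n=3: →1(L), so W
n=4: →2(W) only, which is W, so L
n=5: →3(W) only, which is W, so L
n=6: →4(L), so W
n=7: →5(L), so W
n=8: →1(L), so W
n=9: →1(L), so W
n=10: →4(L), so W
n=11: →5(L), so W
n=12: →5(L), so W
n=13: →5(L), so W
n=14: →12(W), 8(W), 7(W), 6(W) — all W, so L
n=15: →13(W), 9(W), 8(W), 7(W) — all W, so L
n=16: →14(L), so W
n=17: →15(L), so W
n=18: →16(W), 12(W), 11(W), 10(W) — all W, so L
n=19: →17(W), 13(W), 12(W), 11(W) — all W, so L
n=20: →18(L), so W
n=21: →19(L), so W
n=22: →15(L), so W
n=23: →15(L), so W
n=24: →18(L), so W
n=25: →19(L), so W
n=26: →19(L), so W
n=27: →19(L), so W
n=28: →26(W), 22(W), 21(W), 20(W) — all W, so L
n=29: →27(W), 23(W), 22(W), 21(W) — all W, so L

16: W, 29: L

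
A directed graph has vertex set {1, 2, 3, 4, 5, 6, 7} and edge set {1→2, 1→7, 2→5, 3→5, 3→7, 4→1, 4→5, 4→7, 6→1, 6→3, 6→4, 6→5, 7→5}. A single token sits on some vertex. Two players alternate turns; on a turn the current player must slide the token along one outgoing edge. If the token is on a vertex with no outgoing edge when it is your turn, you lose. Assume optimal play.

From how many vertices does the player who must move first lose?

2

Work bottom-up. With no move the player to move loses. Otherwise the position is W if at least one move leads to an L position for the opponent, and L if every move leads to a W.
Every edge goes from a vertex to one that appears earlier in the order 5, 2, 7, 1, 3, 4, 6, so processing vertices in that order labels each vertex after all of its successors.
5: no outgoing edge → L
2: can move to 5, which is L ⇒ W
7: can move to 5, which is L ⇒ W
1: moves to 7(W), 2(W); every one is W ⇒ L
3: can move to 5, which is L ⇒ W
4: can move to 1, which is L ⇒ W
6: can move to 1, which is L ⇒ W
The L vertices are 1, 5; that is 2 in all.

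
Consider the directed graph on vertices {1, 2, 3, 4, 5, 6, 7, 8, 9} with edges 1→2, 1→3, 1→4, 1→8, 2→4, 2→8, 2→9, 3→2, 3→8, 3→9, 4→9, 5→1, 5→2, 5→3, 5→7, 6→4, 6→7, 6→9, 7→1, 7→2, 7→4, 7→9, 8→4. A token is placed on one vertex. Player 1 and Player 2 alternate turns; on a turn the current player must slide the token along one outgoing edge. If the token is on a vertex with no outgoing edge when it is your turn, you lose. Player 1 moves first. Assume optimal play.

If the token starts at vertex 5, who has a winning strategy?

Player 2 wins.

Label each position W (a win for the player to move) or L (a loss). A position with no legal move is L; any other position is W exactly when some move reaches an L, and L when every move reaches a W.
Every edge goes from a vertex to one that appears earlier in the order 9, 4, 8, 2, 3, 1, 7, 6, 5, so processing vertices in that order labels each vertex after all of its successors.
9: no outgoing edge → L
4: →9(L), so W
8: →4(W) only, which is W, so L
2: →8(L), so W
3: →8(L), so W
1: →8(L), so W
7: →9(L), so W
6: →9(L), so W
5: →7(W), 1(W), 3(W), 2(W) — all W, so L
Every move from 5 reaches a W position, so the mover loses.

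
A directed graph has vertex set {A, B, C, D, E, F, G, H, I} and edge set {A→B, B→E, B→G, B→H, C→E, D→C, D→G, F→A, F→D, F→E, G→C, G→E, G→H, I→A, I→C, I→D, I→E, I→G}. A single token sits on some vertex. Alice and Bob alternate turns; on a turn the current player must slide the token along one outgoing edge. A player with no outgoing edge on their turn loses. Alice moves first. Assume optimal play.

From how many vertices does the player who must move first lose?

Compute win/loss labels from the base case upward. A position with no move is L. Any other position is W if it can reach an L in one move, else L.
Every edge goes from a vertex to one that appears earlier in the order H, E, C, G, D, B, A, I, F, so processing vertices in that order labels each vertex after all of its successors.
H: no outgoing edge → L
E: no outgoing edge → L
C: W (go to E, an L position)
G: W (go to E, an L position)
D: L (options G(W), C(W) are all W)
B: W (go to E, an L position)
A: L (sole option B(W) is W)
I: W (go to A, an L position)
F: W (go to A, an L position)
The L vertices are A, D, E, H; that is 4 in all.

4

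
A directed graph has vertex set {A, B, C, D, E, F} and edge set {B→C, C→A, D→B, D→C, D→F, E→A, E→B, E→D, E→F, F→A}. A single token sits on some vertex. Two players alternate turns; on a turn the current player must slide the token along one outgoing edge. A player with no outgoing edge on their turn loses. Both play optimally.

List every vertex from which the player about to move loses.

A, B

Build the W/L table. Terminal = L. A non-terminal position is W if it has a move to some L; otherwise it is L.
Every edge goes from a vertex to one that appears earlier in the order A, F, C, B, D, E, so processing vertices in that order labels each vertex after all of its successors.
A: no outgoing edge → L
F: W (go to A, an L position)
C: W (go to A, an L position)
B: L (sole option C(W) is W)
D: W (go to B, an L position)
E: W (go to B, an L position)
The losing starting vertices are exactly the entries labelled L in this table (2 of them).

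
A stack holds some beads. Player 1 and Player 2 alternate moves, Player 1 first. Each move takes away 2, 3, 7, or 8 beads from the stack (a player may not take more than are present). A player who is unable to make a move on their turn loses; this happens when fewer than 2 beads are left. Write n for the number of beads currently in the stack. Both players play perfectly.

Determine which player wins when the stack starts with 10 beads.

Work bottom-up. With no move the player to move loses. Otherwise the position is W if at least one move leads to an L position for the opponent, and L if every move leads to a W.
n=0: no move → L
n=1: no move → L
n=2: →0(L), so W
n=3: →1(L), so W
n=4: →1(L), so W
n=5: →3(W), 2(W) — all W, so L
n=6: →4(W), 3(W) — all W, so L
n=7: →5(L), so W
n=8: →6(L), so W
n=9: →6(L), so W
n=10: →8(W), 7(W), 3(W), 2(W) — all W, so L
Every move from 10 reaches a W position, so the mover loses.

Player 2 wins.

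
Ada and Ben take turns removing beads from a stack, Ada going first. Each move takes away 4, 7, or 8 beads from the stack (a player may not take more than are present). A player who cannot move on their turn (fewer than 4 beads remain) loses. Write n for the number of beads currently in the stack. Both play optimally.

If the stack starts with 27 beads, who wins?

Use the standard recursion: the mover loses at a terminal position; elsewhere, the mover wins exactly when some move hands the opponent an L position.
n=0: no move → L
n=1: no move → L
n=2: no move → L
n=3: no move → L
n=4: reaches L-position 0 → W
n=5: reaches L-position 1 → W
n=6: reaches L-position 2 → W
n=7: reaches L-position 3 → W
n=8: reaches L-position 1 → W
n=9: reaches L-position 2 → W
n=10: reaches L-position 3 → W
n=11: reaches L-position 3 → W
n=12: only reaches 8(W), 5(W), 4(W), all W → L
n=13: only reaches 9(W), 6(W), 5(W), all W → L
n=14: only reaches 10(W), 7(W), 6(W), all W → L
n=15: only reaches 11(W), 8(W), 7(W), all W → L
n=16: reaches L-position 12 → W
n=17: reaches L-position 13 → W
n=18: reaches L-position 14 → W
n=19: reaches L-position 15 → W
n=20: reaches L-position 13 → W
n=21: reaches L-position 14 → W
n=22: reaches L-position 15 → W
n=23: reaches L-position 15 → W
n=24: only reaches 20(W), 17(W), 16(W), all W → L
n=25: only reaches 21(W), 18(W), 17(W), all W → L
n=26: only reaches 22(W), 19(W), 18(W), all W → L
n=27: only reaches 23(W), 20(W), 19(W), all W → L
The starting position 27 is L: whatever Ada does, the opponent receives a W position.

Ben wins.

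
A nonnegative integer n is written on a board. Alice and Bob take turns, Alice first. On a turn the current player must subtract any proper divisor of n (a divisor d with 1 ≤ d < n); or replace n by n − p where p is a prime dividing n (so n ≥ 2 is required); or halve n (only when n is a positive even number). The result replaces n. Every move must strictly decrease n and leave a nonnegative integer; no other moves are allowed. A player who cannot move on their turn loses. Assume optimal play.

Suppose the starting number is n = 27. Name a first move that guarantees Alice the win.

Work bottom-up. With no move the player to move loses. Otherwise the position is W if at least one move leads to an L position for the opponent, and L if every move leads to a W.
n=0: no move → L
n=1: no move → L
n=2: reaches L-position 0 → W
n=3: reaches L-position 0 → W
n=4: only reaches 2(W), 3(W), all W → L
n=5: reaches L-position 0 → W
n=6: reaches L-position 4 → W
n=7: reaches L-position 0 → W
n=8: reaches L-position 4 → W
n=9: only reaches 6(W), 8(W), all W → L
n=10: reaches L-position 9 → W
n=11: reaches L-position 0 → W
n=12: reaches L-position 9 → W
n=13: reaches L-position 0 → W
n=14: only reaches 7(W), 12(W), 13(W), all W → L
n=15: reaches L-position 14 → W
n=16: reaches L-position 14 → W
n=17: reaches L-position 0 → W
n=18: reaches L-position 9 → W
n=19: reaches L-position 0 → W
n=20: only reaches 10(W), 15(W), 16(W), 18(W), 19(W), all W → L
n=21: reaches L-position 14 → W
n=22: reaches L-position 20 → W
n=23: reaches L-position 0 → W
n=24: reaches L-position 20 → W
n=25: reaches L-position 20 → W
n=26: only reaches 13(W), 24(W), 25(W), all W → L
n=27: reaches L-position 26 → W
From 27, the L positions reachable in one move are: 26.

Move to 26.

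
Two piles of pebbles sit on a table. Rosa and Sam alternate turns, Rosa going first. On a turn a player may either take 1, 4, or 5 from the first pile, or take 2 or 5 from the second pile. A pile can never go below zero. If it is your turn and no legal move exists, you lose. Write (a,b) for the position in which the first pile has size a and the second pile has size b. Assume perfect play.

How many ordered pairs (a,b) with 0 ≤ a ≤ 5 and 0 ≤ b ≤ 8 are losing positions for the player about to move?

17

Classify positions by backward induction: terminal positions (no move available) are L. From any other position, the mover wins iff some move reaches an L.
Every move lowers a or b (never raises either), so fill the grid row by row in increasing a, and left to right within a row: each cell's successors are then already labelled.
      b=0  b=1  b=2  b=3  b=4  b=5  b=6  b=7  b=8
a=0:    L    L    W    W    L    W    W    L    L
a=1:    W    W    L    L    W    W    L    W    W
a=2:    L    L    W    W    L    W    W    L    L
a=3:    W    W    L    L    W    W    L    W    W
a=4:    W    W    W    W    W    L    W    W    W
a=5:    W    W    W    W    W    W    W    W    W
Cells with no legal move (terminal, hence L): (0,0), (0,1).
The remaining L cells, each justified by listing all of its moves:
(0,4): L (sole option (0,2)(W) is W)
(0,7): L (options (0,5)(W), (0,2)(W) are all W)
(0,8): L (options (0,6)(W), (0,3)(W) are all W)
(1,2): L (options (0,2)(W), (1,0)(W) are all W)
(1,3): L (options (0,3)(W), (1,1)(W) are all W)
(1,6): L (options (0,6)(W), (1,4)(W), (1,1)(W) are all W)
(2,0): L (sole option (1,0)(W) is W)
(2,1): L (sole option (1,1)(W) is W)
(2,4): L (options (1,4)(W), (2,2)(W) are all W)
(2,7): L (options (1,7)(W), (2,5)(W), (2,2)(W) are all W)
(2,8): L (options (1,8)(W), (2,6)(W), (2,3)(W) are all W)
(3,2): L (options (2,2)(W), (3,0)(W) are all W)
(3,3): L (options (2,3)(W), (3,1)(W) are all W)
(3,6): L (options (2,6)(W), (3,4)(W), (3,1)(W) are all W)
(4,5): L (options (3,5)(W), (0,5)(W), (4,3)(W), (4,0)(W) are all W)
Every other cell has at least one move into one of the L cells above, so it is W.
L cells per row: a=0: 5, a=1: 3, a=2: 5, a=3: 3, a=4: 1, a=5: 0; total 17.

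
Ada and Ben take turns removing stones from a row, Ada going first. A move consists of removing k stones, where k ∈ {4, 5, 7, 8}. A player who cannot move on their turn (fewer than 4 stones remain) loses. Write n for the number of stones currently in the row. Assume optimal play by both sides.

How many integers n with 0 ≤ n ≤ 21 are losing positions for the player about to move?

8

Compute win/loss labels from the base case upward. A position with no move is L. Any other position is W if it can reach an L in one move, else L.
n=0: no move → L
n=1: no move → L
n=2: no move → L
n=3: no move → L
n=4: can move to 0, which is L ⇒ W
n=5: can move to 1, which is L ⇒ W
n=6: can move to 2, which is L ⇒ W
n=7: can move to 3, which is L ⇒ W
n=8: can move to 3, which is L ⇒ W
n=9: can move to 2, which is L ⇒ W
n=10: can move to 3, which is L ⇒ W
n=11: can move to 3, which is L ⇒ W
n=12: moves to 8(W), 7(W), 5(W), 4(W); every one is W ⇒ L
n=13: moves to 9(W), 8(W), 6(W), 5(W); every one is W ⇒ L
n=14: moves to 10(W), 9(W), 7(W), 6(W); every one is W ⇒ L
n=15: moves to 11(W), 10(W), 8(W), 7(W); every one is W ⇒ L
n=16: can move to 12, which is L ⇒ W
n=17: can move to 13, which is L ⇒ W
n=18: can move to 14, which is L ⇒ W
n=19: can move to 15, which is L ⇒ W
n=20: can move to 15, which is L ⇒ W
n=21: can move to 14, which is L ⇒ W
L entries with 0 ≤ n ≤ 21: n = 0, 1, 2, 3, 12, 13, 14, 15; that makes 8.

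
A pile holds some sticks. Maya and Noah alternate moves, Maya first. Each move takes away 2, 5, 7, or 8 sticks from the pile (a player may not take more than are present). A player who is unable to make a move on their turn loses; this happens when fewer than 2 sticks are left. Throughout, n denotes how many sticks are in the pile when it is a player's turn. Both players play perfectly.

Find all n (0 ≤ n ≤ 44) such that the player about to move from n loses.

Use the standard recursion: the mover loses at a terminal position; elsewhere, the mover wins exactly when some move hands the opponent an L position.
n=0: no move → L
n=1: no move → L
n=2: →0(L), so W
n=3: →1(L), so W
n=4: →2(W) only, which is W, so L
n=5: →0(L), so W
n=6: →4(L), so W
n=7: →0(L), so W
n=8: →1(L), so W
n=9: →4(L), so W
n=10: →8(W), 5(W), 3(W), 2(W) — all W, so L
n=11: →4(L), so W
n=12: →10(L), so W
n=13: →11(W), 8(W), 6(W), 5(W) — all W, so L
n=14: →12(W), 9(W), 7(W), 6(W) — all W, so L
n=15: →13(L), so W
n=16: →14(L), so W
n=17: →10(L), so W
n=18: →13(L), so W
n=19: →14(L), so W
n=20: →13(L), so W
n=21: →14(L), so W
n=22: →14(L), so W
n=23: →21(W), 18(W), 16(W), 15(W) — all W, so L
n=24: →22(W), 19(W), 17(W), 16(W) — all W, so L
n=25: →23(L), so W
n=26: →24(L), so W
n=27: →25(W), 22(W), 20(W), 19(W) — all W, so L
n=28: →23(L), so W
n=29: →27(L), so W
n=30: →23(L), so W
n=31: →24(L), so W
n=32: →27(L), so W
n=33: →31(W), 28(W), 26(W), 25(W) — all W, so L
n=34: →27(L), so W
n=35: →33(L), so W
n=36: →34(W), 31(W), 29(W), 28(W) — all W, so L
n=37: →35(W), 32(W), 30(W), 29(W) — all W, so L
n=38: →36(L), so W
n=39: →37(L), so W
n=40: →33(L), so W
n=41: →36(L), so W
n=42: →37(L), so W
n=43: →36(L), so W
n=44: →37(L), so W
The losing starting values of n are exactly the entries labelled L in this table (12 of them).

0, 1, 4, 10, 13, 14, 23, 24, 27, 33, 36, 37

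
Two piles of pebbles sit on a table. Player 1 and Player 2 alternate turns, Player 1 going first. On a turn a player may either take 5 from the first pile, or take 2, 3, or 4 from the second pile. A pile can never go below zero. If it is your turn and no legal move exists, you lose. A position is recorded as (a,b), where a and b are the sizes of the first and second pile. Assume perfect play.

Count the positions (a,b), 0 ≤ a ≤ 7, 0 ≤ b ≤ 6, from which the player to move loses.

21

Label each position W (a win for the player to move) or L (a loss). A position with no legal move is L; any other position is W exactly when some move reaches an L, and L when every move reaches a W.
Every move lowers a or b (never raises either), so fill the grid row by row in increasing a, and left to right within a row: each cell's successors are then already labelled.
      b=0  b=1  b=2  b=3  b=4  b=5  b=6
a=0:    L    L    W    W    W    W    L
a=1:    L    L    W    W    W    W    L
a=2:    L    L    W    W    W    W    L
a=3:    L    L    W    W    W    W    L
a=4:    L    L    W    W    W    W    L
a=5:    W    W    L    L    W    W    W
a=6:    W    W    L    L    W    W    W
a=7:    W    W    L    L    W    W    W
Cells with no legal move (terminal, hence L): (0,0), (0,1), (1,0), (1,1), (2,0), (2,1), (3,0), (3,1), (4,0), (4,1).
The remaining L cells, each justified by listing all of its moves:
(0,6): L (options (0,4)(W), (0,3)(W), (0,2)(W) are all W)
(1,6): L (options (1,4)(W), (1,3)(W), (1,2)(W) are all W)
(2,6): L (options (2,4)(W), (2,3)(W), (2,2)(W) are all W)
(3,6): L (options (3,4)(W), (3,3)(W), (3,2)(W) are all W)
(4,6): L (options (4,4)(W), (4,3)(W), (4,2)(W) are all W)
(5,2): L (options (0,2)(W), (5,0)(W) are all W)
(5,3): L (options (0,3)(W), (5,1)(W), (5,0)(W) are all W)
(6,2): L (options (1,2)(W), (6,0)(W) are all W)
(6,3): L (options (1,3)(W), (6,1)(W), (6,0)(W) are all W)
(7,2): L (options (2,2)(W), (7,0)(W) are all W)
(7,3): L (options (2,3)(W), (7,1)(W), (7,0)(W) are all W)
Every other cell has at least one move into one of the L cells above, so it is W.
L cells per row: a=0: 3, a=1: 3, a=2: 3, a=3: 3, a=4: 3, a=5: 2, a=6: 2, a=7: 2; total 21.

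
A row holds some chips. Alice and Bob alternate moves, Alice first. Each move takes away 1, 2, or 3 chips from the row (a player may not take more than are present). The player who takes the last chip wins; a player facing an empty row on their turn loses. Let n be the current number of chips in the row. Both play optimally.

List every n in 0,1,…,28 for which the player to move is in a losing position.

Use the standard recursion: the mover loses at a terminal position; elsewhere, the mover wins exactly when some move hands the opponent an L position.
n=0: no move → L
n=1: can move to 0, which is L ⇒ W
n=2: can move to 0, which is L ⇒ W
n=3: can move to 0, which is L ⇒ W
n=4: moves to 3(W), 2(W), 1(W); every one is W ⇒ L
n=5: can move to 4, which is L ⇒ W
n=6: can move to 4, which is L ⇒ W
n=7: can move to 4, which is L ⇒ W
n=8: moves to 7(W), 6(W), 5(W); every one is W ⇒ L
n=9: can move to 8, which is L ⇒ W
n=10: can move to 8, which is L ⇒ W
n=11: can move to 8, which is L ⇒ W
n=12: moves to 11(W), 10(W), 9(W); every one is W ⇒ L
n=13: can move to 12, which is L ⇒ W
n=14: can move to 12, which is L ⇒ W
n=15: can move to 12, which is L ⇒ W
n=16: moves to 15(W), 14(W), 13(W); every one is W ⇒ L
n=17: can move to 16, which is L ⇒ W
n=18: can move to 16, which is L ⇒ W
n=19: can move to 16, which is L ⇒ W
n=20: moves to 19(W), 18(W), 17(W); every one is W ⇒ L
n=21: can move to 20, which is L ⇒ W
n=22: can move to 20, which is L ⇒ W
n=23: can move to 20, which is L ⇒ W
n=24: moves to 23(W), 22(W), 21(W); every one is W ⇒ L
n=25: can move to 24, which is L ⇒ W
n=26: can move to 24, which is L ⇒ W
n=27: can move to 24, which is L ⇒ W
n=28: moves to 27(W), 26(W), 25(W); every one is W ⇒ L
Reading off the rows marked L gives the requested list; there are 8 such values of n.

0, 4, 8, 12, 16, 20, 24, 28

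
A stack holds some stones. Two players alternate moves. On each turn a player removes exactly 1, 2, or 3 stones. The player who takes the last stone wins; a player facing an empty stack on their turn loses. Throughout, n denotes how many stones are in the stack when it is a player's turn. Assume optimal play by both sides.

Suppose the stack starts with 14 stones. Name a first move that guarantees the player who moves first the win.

Label each position W (a win for the player to move) or L (a loss). A position with no legal move is L; any other position is W exactly when some move reaches an L, and L when every move reaches a W.
n=0: no move → L
n=1: →0(L), so W
n=2: →0(L), so W
n=3: →0(L), so W
n=4: →3(W), 2(W), 1(W) — all W, so L
n=5: →4(L), so W
n=6: →4(L), so W
n=7: →4(L), so W
n=8: →7(W), 6(W), 5(W) — all W, so L
n=9: →8(L), so W
n=10: →8(L), so W
n=11: →8(L), so W
n=12: →11(W), 10(W), 9(W) — all W, so L
n=13: →12(L), so W
n=14: →12(L), so W
From 14, the L positions reachable in one move are: 12.

Remove 2, leaving 12.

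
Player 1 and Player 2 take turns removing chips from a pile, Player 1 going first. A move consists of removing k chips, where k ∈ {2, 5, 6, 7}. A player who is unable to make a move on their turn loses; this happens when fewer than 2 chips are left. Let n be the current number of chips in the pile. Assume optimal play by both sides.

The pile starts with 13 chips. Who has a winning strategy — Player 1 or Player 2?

Work bottom-up. With no move the player to move loses. Otherwise the position is W if at least one move leads to an L position for the opponent, and L if every move leads to a W.
n=0: no move → L
n=1: no move → L
n=2: reaches L-position 0 → W
n=3: reaches L-position 1 → W
n=4: only reaches 2(W), which is W → L
n=5: reaches L-position 0 → W
n=6: reaches L-position 4 → W
n=7: reaches L-position 1 → W
n=8: reaches L-position 1 → W
n=9: reaches L-position 4 → W
n=10: reaches L-position 4 → W
n=11: reaches L-position 4 → W
n=12: only reaches 10(W), 7(W), 6(W), 5(W), all W → L
n=13: only reaches 11(W), 8(W), 7(W), 6(W), all W → L
The starting position 13 is L: whatever Player 1 does, the opponent receives a W position.

Player 2 wins.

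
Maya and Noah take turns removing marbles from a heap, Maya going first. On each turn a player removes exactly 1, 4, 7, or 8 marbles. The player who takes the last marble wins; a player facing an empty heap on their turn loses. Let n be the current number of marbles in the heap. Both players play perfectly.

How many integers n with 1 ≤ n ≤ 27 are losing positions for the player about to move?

7

Classify positions by backward induction: terminal positions (no move available) are L. From any other position, the mover wins iff some move reaches an L.
n=0: no move → L
n=1: reaches L-position 0 → W
n=2: only reaches 1(W), which is W → L
n=3: reaches L-position 2 → W
n=4: reaches L-position 0 → W
n=5: only reaches 4(W), 1(W), all W → L
n=6: reaches L-position 5 → W
n=7: reaches L-position 0 → W
n=8: reaches L-position 0 → W
n=9: reaches L-position 5 → W
n=10: reaches L-position 2 → W
n=11: only reaches 10(W), 7(W), 4(W), 3(W), all W → L
n=12: reaches L-position 11 → W
n=13: reaches L-position 5 → W
n=14: only reaches 13(W), 10(W), 7(W), 6(W), all W → L
n=15: reaches L-position 14 → W
n=16: only reaches 15(W), 12(W), 9(W), 8(W), all W → L
n=17: reaches L-position 16 → W
n=18: reaches L-position 14 → W
n=19: reaches L-position 11 → W
n=20: reaches L-position 16 → W
n=21: reaches L-position 14 → W
n=22: reaches L-position 14 → W
n=23: reaches L-position 16 → W
n=24: reaches L-position 16 → W
n=25: only reaches 24(W), 21(W), 18(W), 17(W), all W → L
n=26: reaches L-position 25 → W
n=27: only reaches 26(W), 23(W), 20(W), 19(W), all W → L
L entries with 1 ≤ n ≤ 27 (n=0 is outside the asked range and is not counted): n = 2, 5, 11, 14, 16, 25, 27; that makes 7.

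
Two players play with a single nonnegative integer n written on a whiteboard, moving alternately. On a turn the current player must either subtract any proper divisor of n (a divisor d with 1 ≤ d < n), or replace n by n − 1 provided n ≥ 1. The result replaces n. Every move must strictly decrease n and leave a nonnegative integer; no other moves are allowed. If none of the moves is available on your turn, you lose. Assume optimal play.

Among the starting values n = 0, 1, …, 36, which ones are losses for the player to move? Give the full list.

0, 2, 5, 7, 9, 11, 13, 15, 17, 19, 21, 23, 25, 27, 29, 31, 33, 35

Work bottom-up. With no move the player to move loses. Otherwise the position is W if at least one move leads to an L position for the opponent, and L if every move leads to a W.
n=0: no move → L
n=1: reaches L-position 0 → W
n=2: only reaches 1(W), which is W → L
n=3: reaches L-position 2 → W
n=4: reaches L-position 2 → W
n=5: only reaches 4(W), which is W → L
n=6: reaches L-position 5 → W
n=7: only reaches 6(W), which is W → L
n=8: reaches L-position 7 → W
n=9: only reaches 6(W), 8(W), all W → L
n=10: reaches L-position 5 → W
n=11: only reaches 10(W), which is W → L
n=12: reaches L-position 9 → W
n=13: only reaches 12(W), which is W → L
n=14: reaches L-position 7 → W
n=15: only reaches 10(W), 12(W), 14(W), all W → L
n=16: reaches L-position 15 → W
n=17: only reaches 16(W), which is W → L
n=18: reaches L-position 9 → W
n=19: only reaches 18(W), which is W → L
n=20: reaches L-position 15 → W
n=21: only reaches 14(W), 18(W), 20(W), all W → L
n=22: reaches L-position 11 → W
n=23: only reaches 22(W), which is W → L
n=24: reaches L-position 21 → W
n=25: only reaches 20(W), 24(W), all W → L
n=26: reaches L-position 13 → W
n=27: only reaches 18(W), 24(W), 26(W), all W → L
n=28: reaches L-position 21 → W
n=29: only reaches 28(W), which is W → L
n=30: reaches L-position 15 → W
n=31: only reaches 30(W), which is W → L
n=32: reaches L-position 31 → W
n=33: only reaches 22(W), 30(W), 32(W), all W → L
n=34: reaches L-position 17 → W
n=35: only reaches 28(W), 30(W), 34(W), all W → L
n=36: reaches L-position 27 → W
Reading off the rows marked L gives the requested list; there are 18 such values of n.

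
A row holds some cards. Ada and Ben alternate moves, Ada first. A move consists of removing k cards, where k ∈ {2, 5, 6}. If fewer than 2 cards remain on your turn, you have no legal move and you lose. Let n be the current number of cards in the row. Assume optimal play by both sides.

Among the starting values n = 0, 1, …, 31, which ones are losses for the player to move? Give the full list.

Classify positions by backward induction: terminal positions (no move available) are L. From any other position, the mover wins iff some move reaches an L.
n=0: no move → L
n=1: no move → L
n=2: can move to 0, which is L ⇒ W
n=3: can move to 1, which is L ⇒ W
n=4: the only move is to 2(W), a W ⇒ L
n=5: can move to 0, which is L ⇒ W
n=6: can move to 4, which is L ⇒ W
n=7: can move to 1, which is L ⇒ W
n=8: moves to 6(W), 3(W), 2(W); every one is W ⇒ L
n=9: can move to 4, which is L ⇒ W
n=10: can move to 8, which is L ⇒ W
n=11: moves to 9(W), 6(W), 5(W); every one is W ⇒ L
n=12: moves to 10(W), 7(W), 6(W); every one is W ⇒ L
n=13: can move to 11, which is L ⇒ W
n=14: can move to 12, which is L ⇒ W
n=15: moves to 13(W), 10(W), 9(W); every one is W ⇒ L
n=16: can move to 11, which is L ⇒ W
n=17: can move to 15, which is L ⇒ W
n=18: can move to 12, which is L ⇒ W
n=19: moves to 17(W), 14(W), 13(W); every one is W ⇒ L
n=20: can move to 15, which is L ⇒ W
n=21: can move to 19, which is L ⇒ W
n=22: moves to 20(W), 17(W), 16(W); every one is W ⇒ L
n=23: moves to 21(W), 18(W), 17(W); every one is W ⇒ L
n=24: can move to 22, which is L ⇒ W
n=25: can move to 23, which is L ⇒ W
n=26: moves to 24(W), 21(W), 20(W); every one is W ⇒ L
n=27: can move to 22, which is L ⇒ W
n=28: can move to 26, which is L ⇒ W
n=29: can move to 23, which is L ⇒ W
n=30: moves to 28(W), 25(W), 24(W); every one is W ⇒ L
n=31: can move to 26, which is L ⇒ W
The losing starting values of n are exactly the entries labelled L in this table (12 of them).

0, 1, 4, 8, 11, 12, 15, 19, 22, 23, 26, 30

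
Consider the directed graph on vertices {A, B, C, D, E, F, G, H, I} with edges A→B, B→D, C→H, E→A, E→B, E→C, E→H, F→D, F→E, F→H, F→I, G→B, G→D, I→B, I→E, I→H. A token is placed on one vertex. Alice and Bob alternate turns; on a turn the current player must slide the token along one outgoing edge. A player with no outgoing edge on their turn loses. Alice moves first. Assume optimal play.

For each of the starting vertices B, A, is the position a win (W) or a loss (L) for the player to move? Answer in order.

Use the standard recursion: the mover loses at a terminal position; elsewhere, the mover wins exactly when some move hands the opponent an L position.
Every edge goes from a vertex to one that appears earlier in the order H, D, B, A, G, C, E, I, F, so processing vertices in that order labels each vertex after all of its successors.
H: no outgoing edge → L
D: no outgoing edge → L
B: reaches L-position D → W
A: only reaches B(W), which is W → L
G: reaches L-position D → W
C: reaches L-position H → W
E: reaches L-position A → W
I: reaches L-position H → W
F: reaches L-position D → W

B: W, A: L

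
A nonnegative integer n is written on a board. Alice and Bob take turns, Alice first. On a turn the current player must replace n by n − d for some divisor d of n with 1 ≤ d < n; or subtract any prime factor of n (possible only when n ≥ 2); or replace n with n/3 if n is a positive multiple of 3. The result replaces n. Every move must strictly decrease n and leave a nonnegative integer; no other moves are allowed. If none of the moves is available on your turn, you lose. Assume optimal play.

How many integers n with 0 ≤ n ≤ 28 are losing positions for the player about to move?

7

Build the W/L table. Terminal = L. A non-terminal position is W if it has a move to some L; otherwise it is L.
n=0: no move → L
n=1: no move → L
n=2: reaches L-position 0 → W
n=3: reaches L-position 0 → W
n=4: only reaches 2(W), 3(W), all W → L
n=5: reaches L-position 0 → W
n=6: reaches L-position 4 → W
n=7: reaches L-position 0 → W
n=8: reaches L-position 4 → W
n=9: only reaches 3(W), 6(W), 8(W), all W → L
n=10: reaches L-position 9 → W
n=11: reaches L-position 0 → W
n=12: reaches L-position 4 → W
n=13: reaches L-position 0 → W
n=14: only reaches 7(W), 12(W), 13(W), all W → L
n=15: reaches L-position 14 → W
n=16: reaches L-position 14 → W
n=17: reaches L-position 0 → W
n=18: reaches L-position 9 → W
n=19: reaches L-position 0 → W
n=20: only reaches 10(W), 15(W), 16(W), 18(W), 19(W), all W → L
n=21: reaches L-position 14 → W
n=22: reaches L-position 20 → W
n=23: reaches L-position 0 → W
n=24: reaches L-position 20 → W
n=25: reaches L-position 20 → W
n=26: only reaches 13(W), 24(W), 25(W), all W → L
n=27: reaches L-position 9 → W
n=28: reaches L-position 14 → W
L entries with 0 ≤ n ≤ 28: n = 0, 1, 4, 9, 14, 20, 26; that makes 7.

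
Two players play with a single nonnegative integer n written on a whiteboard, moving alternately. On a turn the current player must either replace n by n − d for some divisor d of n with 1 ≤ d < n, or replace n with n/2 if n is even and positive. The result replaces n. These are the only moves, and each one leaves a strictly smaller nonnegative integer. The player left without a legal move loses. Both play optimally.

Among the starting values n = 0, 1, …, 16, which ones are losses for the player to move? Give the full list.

0, 1, 3, 5, 7, 9, 11, 13, 15

Build the W/L table. Terminal = L. A non-terminal position is W if it has a move to some L; otherwise it is L.
n=0: no move → L
n=1: no move → L
n=2: can move to 1, which is L ⇒ W
n=3: the only move is to 2(W), a W ⇒ L
n=4: can move to 3, which is L ⇒ W
n=5: the only move is to 4(W), a W ⇒ L
n=6: can move to 3, which is L ⇒ W
n=7: the only move is to 6(W), a W ⇒ L
n=8: can move to 7, which is L ⇒ W
n=9: moves to 6(W), 8(W); every one is W ⇒ L
n=10: can move to 5, which is L ⇒ W
n=11: the only move is to 10(W), a W ⇒ L
n=12: can move to 9, which is L ⇒ W
n=13: the only move is to 12(W), a W ⇒ L
n=14: can move to 7, which is L ⇒ W
n=15: moves to 10(W), 12(W), 14(W); every one is W ⇒ L
n=16: can move to 15, which is L ⇒ W
Reading off the rows marked L gives the requested list; there are 9 such values of n.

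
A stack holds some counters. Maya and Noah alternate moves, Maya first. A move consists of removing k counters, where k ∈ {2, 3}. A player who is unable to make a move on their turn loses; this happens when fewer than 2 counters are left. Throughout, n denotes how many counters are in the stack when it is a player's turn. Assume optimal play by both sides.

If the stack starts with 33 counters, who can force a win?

Label each position W (a win for the player to move) or L (a loss). A position with no legal move is L; any other position is W exactly when some move reaches an L, and L when every move reaches a W.
n=0: no move → L
n=1: no move → L
n=2: W (go to 0, an L position)
n=3: W (go to 1, an L position)
n=4: W (go to 1, an L position)
n=5: L (options 3(W), 2(W) are all W)
n=6: L (options 4(W), 3(W) are all W)
n=7: W (go to 5, an L position)
n=8: W (go to 6, an L position)
n=9: W (go to 6, an L position)
n=10: L (options 8(W), 7(W) are all W)
n=11: L (options 9(W), 8(W) are all W)
n=12: W (go to 10, an L position)
n=13: W (go to 11, an L position)
n=14: W (go to 11, an L position)
n=15: L (options 13(W), 12(W) are all W)
n=16: L (options 14(W), 13(W) are all W)
n=17: W (go to 15, an L position)
n=18: W (go to 16, an L position)
n=19: W (go to 16, an L position)
n=20: L (options 18(W), 17(W) are all W)
n=21: L (options 19(W), 18(W) are all W)
n=22: W (go to 20, an L position)
n=23: W (go to 21, an L position)
n=24: W (go to 21, an L position)
n=25: L (options 23(W), 22(W) are all W)
n=26: L (options 24(W), 23(W) are all W)
n=27: W (go to 25, an L position)
n=28: W (go to 26, an L position)
n=29: W (go to 26, an L position)
n=30: L (options 28(W), 27(W) are all W)
n=31: L (options 29(W), 28(W) are all W)
n=32: W (go to 30, an L position)
n=33: W (go to 31, an L position)
The starting position 33 is W: Maya should remove 2, leaving 31, handing over an L position.

Maya wins.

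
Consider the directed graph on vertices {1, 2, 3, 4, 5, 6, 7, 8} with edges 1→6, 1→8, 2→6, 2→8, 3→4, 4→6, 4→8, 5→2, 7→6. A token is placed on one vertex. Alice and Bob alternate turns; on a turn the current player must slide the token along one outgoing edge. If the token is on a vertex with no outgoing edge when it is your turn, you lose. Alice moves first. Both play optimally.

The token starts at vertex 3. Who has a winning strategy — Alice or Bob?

Positions with no move are L. A position that does have a move is losing for the player to move precisely when every available move leads to a winning position for the opponent. Fill in the labels:
Every edge goes from a vertex to one that appears earlier in the order 6, 8, 4, 2, 5, 1, 3, 7, so processing vertices in that order labels each vertex after all of its successors.
6: no outgoing edge → L
8: no outgoing edge → L
4: can move to 8, which is L ⇒ W
2: can move to 8, which is L ⇒ W
5: the only move is to 2(W), a W ⇒ L
1: can move to 8, which is L ⇒ W
3: the only move is to 4(W), a W ⇒ L
7: can move to 6, which is L ⇒ W
Every move from 3 reaches a W position, so the mover loses.

Bob wins.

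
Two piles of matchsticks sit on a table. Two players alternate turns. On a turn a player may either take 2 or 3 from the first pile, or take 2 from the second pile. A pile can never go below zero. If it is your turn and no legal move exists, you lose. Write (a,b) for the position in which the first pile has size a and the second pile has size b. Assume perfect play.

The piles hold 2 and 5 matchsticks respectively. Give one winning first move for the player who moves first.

Label each position W (a win for the player to move) or L (a loss). A position with no legal move is L; any other position is W exactly when some move reaches an L, and L when every move reaches a W.
No move ever increases a pile, so every position that can arise here has a ≤ 2 and b ≤ 5; it is enough to label the cells with 0 ≤ a ≤ 2 and 0 ≤ b ≤ 5.
Every move lowers a or b (never raises either), so fill the grid row by row in increasing a, and left to right within a row: each cell's successors are then already labelled.
      b=0  b=1  b=2  b=3  b=4  b=5
a=0:    L    L    W    W    L    L
a=1:    L    L    W    W    L    L
a=2:    W    W    L    L    W    W
Cells with no legal move (terminal, hence L): (0,0), (0,1), (1,0), (1,1).
The remaining L cells, each justified by listing all of its moves:
(0,4): L (sole option (0,2)(W) is W)
(0,5): L (sole option (0,3)(W) is W)
(1,4): L (sole option (1,2)(W) is W)
(1,5): L (sole option (1,3)(W) is W)
(2,2): L (options (0,2)(W), (2,0)(W) are all W)
(2,3): L (options (0,3)(W), (2,1)(W) are all W)
Every other cell has at least one move into one of the L cells above, so it is W.
From (2,5), the L positions reachable in one move are: (0,5), (2,3). Any move reaching one of these is winning.

Move to (0,5).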